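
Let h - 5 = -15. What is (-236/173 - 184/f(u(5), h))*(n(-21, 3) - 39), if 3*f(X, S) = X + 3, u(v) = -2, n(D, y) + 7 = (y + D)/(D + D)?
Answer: 4362644/173 ≈ 25218.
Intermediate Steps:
h = -10 (h = 5 - 15 = -10)
n(D, y) = -7 + (D + y)/(2*D) (n(D, y) = -7 + (y + D)/(D + D) = -7 + (D + y)/((2*D)) = -7 + (D + y)*(1/(2*D)) = -7 + (D + y)/(2*D))
f(X, S) = 1 + X/3 (f(X, S) = (X + 3)/3 = (3 + X)/3 = 1 + X/3)
(-236/173 - 184/f(u(5), h))*(n(-21, 3) - 39) = (-236/173 - 184/(1 + (⅓)*(-2)))*((½)*(3 - 13*(-21))/(-21) - 39) = (-236*1/173 - 184/(1 - ⅔))*((½)*(-1/21)*(3 + 273) - 39) = (-236/173 - 184/⅓)*((½)*(-1/21)*276 - 39) = (-236/173 - 184*3)*(-46/7 - 39) = (-236/173 - 552)*(-319/7) = -95732/173*(-319/7) = 4362644/173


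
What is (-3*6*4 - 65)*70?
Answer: -9590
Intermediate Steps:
(-3*6*4 - 65)*70 = (-18*4 - 65)*70 = (-72 - 65)*70 = -137*70 = -9590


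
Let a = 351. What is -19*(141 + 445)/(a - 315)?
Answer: -5567/18 ≈ -309.28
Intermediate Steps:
-19*(141 + 445)/(a - 315) = -19*(141 + 445)/(351 - 315) = -19/(36/586) = -19/(36*(1/586)) = -19/18/293 = -19*293/18 = -5567/18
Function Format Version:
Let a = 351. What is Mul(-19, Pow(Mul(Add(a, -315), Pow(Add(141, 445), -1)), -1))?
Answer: Rational(-5567, 18) ≈ -309.28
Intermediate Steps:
Mul(-19, Pow(Mul(Add(a, -315), Pow(Add(141, 445), -1)), -1)) = Mul(-19, Pow(Mul(Add(351, -315), Pow(Add(141, 445), -1)), -1)) = Mul(-19, Pow(Mul(36, Pow(586, -1)), -1)) = Mul(-19, Pow(Mul(36, Rational(1, 586)), -1)) = Mul(-19, Pow(Rational(18, 293), -1)) = Mul(-19, Rational(293, 18)) = Rational(-5567, 18)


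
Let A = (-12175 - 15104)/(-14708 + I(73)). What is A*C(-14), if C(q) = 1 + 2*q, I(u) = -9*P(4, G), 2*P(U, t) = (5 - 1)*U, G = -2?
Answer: -736533/14780 ≈ -49.833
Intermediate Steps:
P(U, t) = 2*U (P(U, t) = ((5 - 1)*U)/2 = (4*U)/2 = 2*U)
I(u) = -72 (I(u) = -18*4 = -9*8 = -72)
A = 27279/14780 (A = (-12175 - 15104)/(-14708 - 72) = -27279/(-14780) = -27279*(-1/14780) = 27279/14780 ≈ 1.8457)
A*C(-14) = 27279*(1 + 2*(-14))/14780 = 27279*(1 - 28)/14780 = (27279/14780)*(-27) = -736533/14780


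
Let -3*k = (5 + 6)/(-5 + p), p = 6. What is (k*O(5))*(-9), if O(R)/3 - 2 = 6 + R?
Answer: 1287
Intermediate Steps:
k = -11/3 (k = -(5 + 6)/(3*(-5 + 6)) = -11/(3*1) = -11/3 ≈ -3.6667)
O(R) = 24 + 3*R (O(R) = 6 + 3*(6 + R) = 6 + (18 + 3*R) = 24 + 3*R)
(k*O(5))*(-9) = -11*(24 + 3*5)/3*(-9) = -11*(24 + 15)/3*(-9) = -11/3*39*(-9) = -143*(-9) = 1287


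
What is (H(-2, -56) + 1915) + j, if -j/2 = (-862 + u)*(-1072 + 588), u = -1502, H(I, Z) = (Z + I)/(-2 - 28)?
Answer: -34296526/15 ≈ -2.2864e+6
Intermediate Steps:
H(I, Z) = -I/30 - Z/30 (H(I, Z) = (I + Z)/(-30) = (I + Z)*(-1/30) = -I/30 - Z/30)
j = -2288352 (j = -2*(-862 - 1502)*(-1072 + 588) = -(-4728)*(-484) = -2*1144176 = -2288352)
(H(-2, -56) + 1915) + j = ((-1/30*(-2) - 1/30*(-56)) + 1915) - 2288352 = ((1/15 + 28/15) + 1915) - 2288352 = (29/15 + 1915) - 2288352 = 28754/15 - 2288352 = -34296526/15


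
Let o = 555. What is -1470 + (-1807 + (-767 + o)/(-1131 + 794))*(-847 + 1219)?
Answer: -226949274/337 ≈ -6.7344e+5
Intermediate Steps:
-1470 + (-1807 + (-767 + o)/(-1131 + 794))*(-847 + 1219) = -1470 + (-1807 + (-767 + 555)/(-1131 + 794))*(-847 + 1219) = -1470 + (-1807 - 212/(-337))*372 = -1470 + (-1807 - 212*(-1/337))*372 = -1470 + (-1807 + 212/337)*372 = -1470 - 608747/337*372 = -1470 - 226453884/337 = -226949274/337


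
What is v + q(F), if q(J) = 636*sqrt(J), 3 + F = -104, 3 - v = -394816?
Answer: 394819 + 636*I*sqrt(107) ≈ 3.9482e+5 + 6578.8*I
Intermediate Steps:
v = 394819 (v = 3 - 1*(-394816) = 3 + 394816 = 394819)
F = -107 (F = -3 - 104 = -107)
v + q(F) = 394819 + 636*sqrt(-107) = 394819 + 636*(I*sqrt(107)) = 394819 + 636*I*sqrt(107)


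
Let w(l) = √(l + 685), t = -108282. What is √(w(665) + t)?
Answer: √(-108282 + 15*√6) ≈ 329.01*I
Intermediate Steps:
w(l) = √(685 + l)
√(w(665) + t) = √(√(685 + 665) - 108282) = √(√1350 - 108282) = √(15*√6 - 108282) = √(-108282 + 15*√6)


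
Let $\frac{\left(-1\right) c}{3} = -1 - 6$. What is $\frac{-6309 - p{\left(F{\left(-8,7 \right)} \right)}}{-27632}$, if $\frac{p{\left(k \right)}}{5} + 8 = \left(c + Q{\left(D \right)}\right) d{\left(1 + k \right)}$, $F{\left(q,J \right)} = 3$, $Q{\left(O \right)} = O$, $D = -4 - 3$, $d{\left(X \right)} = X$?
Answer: $\frac{6549}{27632} \approx 0.23701$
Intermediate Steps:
$D = -7$ ($D = -4 - 3 = -7$)
$c = 21$ ($c = - 3 \left(-1 - 6\right) = \left(-3\right) \left(-7\right) = 21$)
$p{\left(k \right)} = 30 + 70 k$ ($p{\left(k \right)} = -40 + 5 \left(21 - 7\right) \left(1 + k\right) = -40 + 5 \cdot 14 \left(1 + k\right) = -40 + 5 \left(14 + 14 k\right) = -40 + \left(70 + 70 k\right) = 30 + 70 k$)
$\frac{-6309 - p{\left(F{\left(-8,7 \right)} \right)}}{-27632} = \frac{-6309 - \left(30 + 70 \cdot 3\right)}{-27632} = \left(-6309 - \left(30 + 210\right)\right) \left(- \frac{1}{27632}\right) = \left(-6309 - 240\right) \left(- \frac{1}{27632}\right) = \left(-6549\right) \left(- \frac{1}{27632}\right) = \frac{6549}{27632}$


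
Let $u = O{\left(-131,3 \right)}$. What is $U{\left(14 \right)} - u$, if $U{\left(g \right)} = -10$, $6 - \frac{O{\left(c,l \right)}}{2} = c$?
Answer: $-284$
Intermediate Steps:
$O{\left(c,l \right)} = 12 - 2 c$
$u = 274$ ($u = 12 - -262 = 12 + 262 = 274$)
$U{\left(14 \right)} - u = -10 - 274 = -284$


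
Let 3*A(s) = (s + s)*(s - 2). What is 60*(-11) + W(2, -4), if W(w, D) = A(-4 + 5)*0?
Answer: -660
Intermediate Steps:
A(s) = 2*s*(-2 + s)/3 (A(s) = ((s + s)*(s - 2))/3 = ((2*s)*(-2 + s))/3 = (2*s*(-2 + s))/3 = 2*s*(-2 + s)/3)
W(w, D) = 0 (W(w, D) = (2*(-4 + 5)*(-2 + (-4 + 5))/3)*0 = ((2/3)*1*(-2 + 1))*0 = ((2/3)*1*(-1))*0 = -2/3*0 = 0)
60*(-11) + W(2, -4) = 60*(-11) + 0 = -660 + 0 = -660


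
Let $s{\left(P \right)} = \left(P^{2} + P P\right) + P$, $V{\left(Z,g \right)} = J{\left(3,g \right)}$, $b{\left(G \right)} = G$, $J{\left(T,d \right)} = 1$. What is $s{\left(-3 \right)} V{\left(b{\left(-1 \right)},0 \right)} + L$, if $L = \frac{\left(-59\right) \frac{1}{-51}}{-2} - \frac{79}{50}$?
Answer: $\frac{16373}{1275} \approx 12.842$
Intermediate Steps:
$V{\left(Z,g \right)} = 1$
$s{\left(P \right)} = P + 2 P^{2}$ ($s{\left(P \right)} = \left(P^{2} + P^{2}\right) + P = 2 P^{2} + P = P + 2 P^{2}$)
$L = - \frac{2752}{1275}$ ($L = \left(-59\right) \left(- \frac{1}{51}\right) \left(- \frac{1}{2}\right) - \frac{79}{50} = \frac{59}{51} \left(- \frac{1}{2}\right) - \frac{79}{50} = - \frac{59}{102} - \frac{79}{50} = - \frac{2752}{1275} \approx -2.1584$)
$s{\left(-3 \right)} V{\left(b{\left(-1 \right)},0 \right)} + L = - 3 \left(1 + 2 \left(-3\right)\right) 1 - \frac{2752}{1275} = - 3 \left(1 - 6\right) 1 - \frac{2752}{1275} = \left(-3\right) \left(-5\right) 1 - \frac{2752}{1275} = 15 \cdot 1 - \frac{2752}{1275} = 15 - \frac{2752}{1275} = \frac{16373}{1275}$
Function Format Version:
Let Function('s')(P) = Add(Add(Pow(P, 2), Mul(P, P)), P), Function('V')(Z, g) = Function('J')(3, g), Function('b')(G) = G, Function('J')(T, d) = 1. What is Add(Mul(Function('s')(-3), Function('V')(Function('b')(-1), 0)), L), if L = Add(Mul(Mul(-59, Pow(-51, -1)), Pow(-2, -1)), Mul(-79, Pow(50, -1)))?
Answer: Rational(16373, 1275) ≈ 12.842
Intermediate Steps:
Function('V')(Z, g) = 1
Function('s')(P) = Add(P, Mul(2, Pow(P, 2))) (Function('s')(P) = Add(Add(Pow(P, 2), Pow(P, 2)), P) = Add(Mul(2, Pow(P, 2)), P) = Add(P, Mul(2, Pow(P, 2))))
L = Rational(-2752, 1275) (L = Add(Mul(Mul(-59, Rational(-1, 51)), Rational(-1, 2)), Mul(-79, Rational(1, 50))) = Add(Mul(Rational(59, 51), Rational(-1, 2)), Rational(-79, 50)) = Add(Rational(-59, 102), Rational(-79, 50)) = Rational(-2752, 1275) ≈ -2.1584)
Add(Mul(Function('s')(-3), Function('V')(Function('b')(-1), 0)), L) = Add(Mul(Mul(-3, Add(1, Mul(2, -3))), 1), Rational(-2752, 1275)) = Add(Mul(Mul(-3, Add(1, -6)), 1), Rational(-2752, 1275)) = Add(Mul(Mul(-3, -5), 1), Rational(-2752, 1275)) = Add(Mul(15, 1), Rational(-2752, 1275)) = Add(15, Rational(-2752, 1275)) = Rational(16373, 1275)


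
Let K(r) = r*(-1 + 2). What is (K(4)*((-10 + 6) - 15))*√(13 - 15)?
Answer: -76*I*√2 ≈ -107.48*I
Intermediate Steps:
K(r) = r (K(r) = r*1 = r)
(K(4)*((-10 + 6) - 15))*√(13 - 15) = (4*((-10 + 6) - 15))*√(13 - 15) = (4*(-4 - 15))*√(-2) = (4*(-19))*(I*√2) = -76*I*√2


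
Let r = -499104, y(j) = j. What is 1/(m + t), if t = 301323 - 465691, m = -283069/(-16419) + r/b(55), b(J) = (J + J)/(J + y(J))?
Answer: -16419/10893263699 ≈ -1.5073e-6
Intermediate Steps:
b(J) = 1 (b(J) = (J + J)/(J + J) = (2*J)/((2*J)) = (2*J)*(1/(2*J)) = 1)
m = -8194505507/16419 (m = -283069/(-16419) - 499104/1 = -283069*(-1/16419) - 499104*1 = 283069/16419 - 499104 = -8194505507/16419 ≈ -4.9909e+5)
t = -164368
1/(m + t) = 1/(-8194505507/16419 - 164368) = 1/(-10893263699/16419) = -16419/10893263699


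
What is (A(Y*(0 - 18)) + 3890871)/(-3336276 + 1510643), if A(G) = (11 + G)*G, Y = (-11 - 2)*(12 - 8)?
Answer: -4777263/1825633 ≈ -2.6168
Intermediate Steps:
Y = -52 (Y = -13*4 = -52)
A(G) = G*(11 + G)
(A(Y*(0 - 18)) + 3890871)/(-3336276 + 1510643) = ((-52*(0 - 18))*(11 - 52*(0 - 18)) + 3890871)/(-3336276 + 1510643) = ((-52*(-18))*(11 - 52*(-18)) + 3890871)/(-1825633) = (936*(11 + 936) + 3890871)*(-1/1825633) = (936*947 + 3890871)*(-1/1825633) = (886392 + 3890871)*(-1/1825633) = 4777263*(-1/1825633) = -4777263/1825633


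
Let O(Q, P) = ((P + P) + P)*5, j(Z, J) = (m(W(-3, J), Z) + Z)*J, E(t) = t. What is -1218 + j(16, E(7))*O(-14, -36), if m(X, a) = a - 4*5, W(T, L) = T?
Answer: -46578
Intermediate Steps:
m(X, a) = -20 + a (m(X, a) = a - 20 = -20 + a)
j(Z, J) = J*(-20 + 2*Z) (j(Z, J) = ((-20 + Z) + Z)*J = (-20 + 2*Z)*J = J*(-20 + 2*Z))
O(Q, P) = 15*P (O(Q, P) = (2*P + P)*5 = (3*P)*5 = 15*P)
-1218 + j(16, E(7))*O(-14, -36) = -1218 + (2*7*(-10 + 16))*(15*(-36)) = -1218 + (2*7*6)*(-540) = -1218 + 84*(-540) = -1218 - 45360 = -46578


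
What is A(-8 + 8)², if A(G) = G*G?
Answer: 0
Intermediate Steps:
A(G) = G²
A(-8 + 8)² = ((-8 + 8)²)² = (0²)² = 0² = 0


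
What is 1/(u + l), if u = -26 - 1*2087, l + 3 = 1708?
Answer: -1/408 ≈ -0.0024510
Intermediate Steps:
l = 1705 (l = -3 + 1708 = 1705)
u = -2113 (u = -26 - 2087 = -2113)
1/(u + l) = 1/(-2113 + 1705) = 1/(-408) = -1/408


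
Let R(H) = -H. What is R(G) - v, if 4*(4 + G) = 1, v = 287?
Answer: -1133/4 ≈ -283.25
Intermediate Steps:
G = -15/4 (G = -4 + (¼)*1 = -4 + ¼ = -15/4 ≈ -3.7500)
R(G) - v = -1*(-15/4) - 1*287 = 15/4 - 287 = -1133/4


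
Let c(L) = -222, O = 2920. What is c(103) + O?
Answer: 2698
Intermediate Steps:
c(103) + O = -222 + 2920 = 2698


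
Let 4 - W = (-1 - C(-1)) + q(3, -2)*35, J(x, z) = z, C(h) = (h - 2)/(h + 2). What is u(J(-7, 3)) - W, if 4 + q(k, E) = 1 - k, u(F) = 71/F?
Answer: -565/3 ≈ -188.33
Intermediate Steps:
C(h) = (-2 + h)/(2 + h)
q(k, E) = -3 - k (q(k, E) = -4 + (1 - k) = -3 - k)
W = 212 (W = 4 - ((-1 - (-2 - 1)/(2 - 1)) + (-3 - 1*3)*35) = 4 - ((-1 - (-3)/1) + (-3 - 3)*35) = 4 - ((-1 - (-3)) - 6*35) = 4 - ((-1 - 1*(-3)) - 210) = 4 - ((-1 + 3) - 210) = 4 - (2 - 210) = 4 - 1*(-208) = 4 + 208 = 212)
u(J(-7, 3)) - W = 71/3 - 1*212 = 71*(⅓) - 212 = 71/3 - 212 = -565/3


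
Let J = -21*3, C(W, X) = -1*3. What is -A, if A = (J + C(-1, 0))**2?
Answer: -4356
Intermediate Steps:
C(W, X) = -3
J = -63
A = 4356 (A = (-63 - 3)**2 = (-66)**2 = 4356)
-A = -1*4356 = -4356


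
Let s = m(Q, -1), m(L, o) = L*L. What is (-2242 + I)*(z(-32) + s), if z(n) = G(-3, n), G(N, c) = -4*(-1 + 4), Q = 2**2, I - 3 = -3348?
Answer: -22348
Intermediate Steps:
I = -3345 (I = 3 - 3348 = -3345)
Q = 4
m(L, o) = L**2
s = 16 (s = 4**2 = 16)
G(N, c) = -12 (G(N, c) = -4*3 = -12)
z(n) = -12
(-2242 + I)*(z(-32) + s) = (-2242 - 3345)*(-12 + 16) = -5587*4 = -22348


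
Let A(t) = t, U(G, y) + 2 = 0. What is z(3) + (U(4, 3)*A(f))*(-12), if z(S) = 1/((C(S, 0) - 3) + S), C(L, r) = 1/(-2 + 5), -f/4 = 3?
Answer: -285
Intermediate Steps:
f = -12 (f = -4*3 = -12)
U(G, y) = -2 (U(G, y) = -2 + 0 = -2)
C(L, r) = ⅓ (C(L, r) = 1/3 = ⅓)
z(S) = 1/(-8/3 + S) (z(S) = 1/((⅓ - 3) + S) = 1/(-8/3 + S))
z(3) + (U(4, 3)*A(f))*(-12) = 3/(-8 + 3*3) - 2*(-12)*(-12) = 3/(-8 + 9) + 24*(-12) = 3/1 - 288 = 3*1 - 288 = 3 - 288 = -285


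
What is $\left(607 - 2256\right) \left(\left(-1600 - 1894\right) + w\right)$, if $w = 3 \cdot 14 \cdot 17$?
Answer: $4584220$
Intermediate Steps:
$w = 714$ ($w = 42 \cdot 17 = 714$)
$\left(607 - 2256\right) \left(\left(-1600 - 1894\right) + w\right) = \left(607 - 2256\right) \left(\left(-1600 - 1894\right) + 714\right) = - 1649 \left(-3494 + 714\right) = \left(-1649\right) \left(-2780\right) = 4584220$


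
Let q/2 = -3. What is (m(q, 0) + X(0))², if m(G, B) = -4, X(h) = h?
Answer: 16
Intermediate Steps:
q = -6 (q = 2*(-3) = -6)
(m(q, 0) + X(0))² = (-4 + 0)² = (-4)² = 16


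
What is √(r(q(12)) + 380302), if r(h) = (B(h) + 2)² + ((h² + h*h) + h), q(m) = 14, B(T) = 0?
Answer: 2*√95178 ≈ 617.02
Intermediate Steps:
r(h) = 4 + h + 2*h² (r(h) = (0 + 2)² + ((h² + h*h) + h) = 2² + ((h² + h²) + h) = 4 + (2*h² + h) = 4 + (h + 2*h²) = 4 + h + 2*h²)
√(r(q(12)) + 380302) = √((4 + 14 + 2*14²) + 380302) = √((4 + 14 + 2*196) + 380302) = √((4 + 14 + 392) + 380302) = √(410 + 380302) = √380712 = 2*√95178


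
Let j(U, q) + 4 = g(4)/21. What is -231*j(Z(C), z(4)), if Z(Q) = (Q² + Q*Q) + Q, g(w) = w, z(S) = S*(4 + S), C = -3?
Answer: 880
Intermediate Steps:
Z(Q) = Q + 2*Q² (Z(Q) = (Q² + Q²) + Q = 2*Q² + Q = Q + 2*Q²)
j(U, q) = -80/21 (j(U, q) = -4 + 4/21 = -80/21)
-231*j(Z(C), z(4)) = -231*(-80/21) = 880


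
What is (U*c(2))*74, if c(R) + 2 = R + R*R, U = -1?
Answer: -296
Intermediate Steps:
c(R) = -2 + R + R**2 (c(R) = -2 + (R + R*R) = -2 + (R + R**2) = -2 + R + R**2)
(U*c(2))*74 = -(-2 + 2 + 2**2)*74 = -(-2 + 2 + 4)*74 = -1*4*74 = -4*74 = -296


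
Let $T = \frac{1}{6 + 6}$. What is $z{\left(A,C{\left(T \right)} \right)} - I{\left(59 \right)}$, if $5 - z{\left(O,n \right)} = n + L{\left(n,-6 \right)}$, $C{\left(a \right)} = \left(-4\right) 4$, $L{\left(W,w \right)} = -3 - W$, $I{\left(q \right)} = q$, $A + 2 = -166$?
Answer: $-51$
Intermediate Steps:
$A = -168$ ($A = -2 - 166 = -168$)
$T = \frac{1}{12} \approx 0.083333$
$C{\left(a \right)} = -16$
$z{\left(O,n \right)} = 8$ ($z{\left(O,n \right)} = 5 - \left(n - \left(3 + n\right)\right) = 5 - -3 = 5 + 3 = 8$)
$z{\left(A,C{\left(T \right)} \right)} - I{\left(59 \right)} = 8 - 59 = -51$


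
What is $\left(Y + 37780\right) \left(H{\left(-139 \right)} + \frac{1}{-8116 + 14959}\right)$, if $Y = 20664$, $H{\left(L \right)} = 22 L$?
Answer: $- \frac{1222992890492}{6843} \approx -1.7872 \cdot 10^{8}$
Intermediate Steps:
$\left(Y + 37780\right) \left(H{\left(-139 \right)} + \frac{1}{-8116 + 14959}\right) = \left(20664 + 37780\right) \left(22 \left(-139\right) + \frac{1}{-8116 + 14959}\right) = 58444 \left(-3058 + \frac{1}{6843}\right) = 58444 \left(- \frac{20925893}{6843}\right) = - \frac{1222992890492}{6843}$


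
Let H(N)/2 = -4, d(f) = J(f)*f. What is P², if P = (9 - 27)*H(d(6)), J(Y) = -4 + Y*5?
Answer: 20736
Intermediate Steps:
J(Y) = -4 + 5*Y
d(f) = f*(-4 + 5*f) (d(f) = (-4 + 5*f)*f = f*(-4 + 5*f))
H(N) = -8 (H(N) = 2*(-4) = -8)
P = 144 (P = (9 - 27)*(-8) = -18*(-8) = 144)
P² = 144² = 20736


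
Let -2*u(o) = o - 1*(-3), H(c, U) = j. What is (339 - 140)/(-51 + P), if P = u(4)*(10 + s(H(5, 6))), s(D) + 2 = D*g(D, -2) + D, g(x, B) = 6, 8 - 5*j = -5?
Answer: -1990/1427 ≈ -1.3945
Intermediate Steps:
j = 13/5 (j = 8/5 - 1/5*(-5) = 8/5 + 1 = 13/5 ≈ 2.6000)
H(c, U) = 13/5
u(o) = -3/2 - o/2 (u(o) = -(o - 1*(-3))/2 = -(o + 3)/2 = -(3 + o)/2 = -3/2 - o/2)
s(D) = -2 + 7*D (s(D) = -2 + (D*6 + D) = -2 + (6*D + D) = -2 + 7*D)
P = -917/10 (P = (-3/2 - 1/2*4)*(10 + (-2 + 7*(13/5))) = (-3/2 - 2)*(10 + (-2 + 91/5)) = -7*(10 + 81/5)/2 = -7/2*131/5 = -917/10 ≈ -91.700)
(339 - 140)/(-51 + P) = (339 - 140)/(-51 - 917/10) = 199/(-1427/10) = 199*(-10/1427) = -1990/1427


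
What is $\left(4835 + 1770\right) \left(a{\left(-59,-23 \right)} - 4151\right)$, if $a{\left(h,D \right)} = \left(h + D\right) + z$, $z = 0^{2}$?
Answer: $-27958965$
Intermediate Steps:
$z = 0$
$a{\left(h,D \right)} = D + h$ ($a{\left(h,D \right)} = \left(h + D\right) + 0 = \left(D + h\right) + 0 = D + h$)
$\left(4835 + 1770\right) \left(a{\left(-59,-23 \right)} - 4151\right) = \left(4835 + 1770\right) \left(\left(-23 - 59\right) - 4151\right) = 6605 \left(-82 - 4151\right) = 6605 \left(-4233\right) = -27958965$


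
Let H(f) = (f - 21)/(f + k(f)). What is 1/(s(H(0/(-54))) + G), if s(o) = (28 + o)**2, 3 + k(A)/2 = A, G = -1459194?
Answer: -4/5832807 ≈ -6.8578e-7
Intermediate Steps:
k(A) = -6 + 2*A
H(f) = (-21 + f)/(-6 + 3*f) (H(f) = (f - 21)/(f + (-6 + 2*f)) = (-21 + f)/(-6 + 3*f))
1/(s(H(0/(-54))) + G) = 1/((28 + (-21 + 0/(-54))/(3*(-2 + 0/(-54))))**2 - 1459194) = 1/((28 + (-21 + 0*(-1/54))/(3*(-2 + 0*(-1/54))))**2 - 1459194) = 1/((28 + (-21 + 0)/(3*(-2 + 0)))**2 - 1459194) = 1/((28 + (1/3)*(-21)/(-2))**2 - 1459194) = 1/((28 + (1/3)*(-1/2)*(-21))**2 - 1459194) = 1/((28 + 7/2)**2 - 1459194) = 1/((63/2)**2 - 1459194) = 1/(3969/4 - 1459194) = 1/(-5832807/4) = -4/5832807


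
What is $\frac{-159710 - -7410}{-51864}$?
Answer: $\frac{38075}{12966} \approx 2.9365$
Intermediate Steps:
$\frac{-159710 - -7410}{-51864} = \left(-159710 + 7410\right) \left(- \frac{1}{51864}\right) = \left(-152300\right) \left(- \frac{1}{51864}\right) = \frac{38075}{12966}$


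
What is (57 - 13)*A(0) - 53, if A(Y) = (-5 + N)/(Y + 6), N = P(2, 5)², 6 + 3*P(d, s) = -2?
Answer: -1013/27 ≈ -37.518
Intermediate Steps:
P(d, s) = -8/3 (P(d, s) = -2 + (⅓)*(-2) = -2 - ⅔ = -8/3)
N = 64/9 (N = (-8/3)² = 64/9 ≈ 7.1111)
A(Y) = 19/(9*(6 + Y)) (A(Y) = (-5 + 64/9)/(Y + 6) = 19/(9*(6 + Y)))
(57 - 13)*A(0) - 53 = (57 - 13)*(19/(9*(6 + 0))) - 53 = 44*((19/9)/6) - 53 = 44*((19/9)*(⅙)) - 53 = 44*(19/54) - 53 = 418/27 - 53 = -1013/27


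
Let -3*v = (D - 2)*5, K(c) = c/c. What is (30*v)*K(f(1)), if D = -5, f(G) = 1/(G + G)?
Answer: 350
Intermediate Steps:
f(G) = 1/(2*G)
K(c) = 1
v = 35/3 (v = -(-5 - 2)*5/3 = -(-7)*5/3 = -⅓*(-35) = 35/3 ≈ 11.667)
(30*v)*K(f(1)) = (30*(35/3))*1 = 350*1 = 350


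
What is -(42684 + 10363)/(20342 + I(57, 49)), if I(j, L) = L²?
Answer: -53047/22743 ≈ -2.3325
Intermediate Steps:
-(42684 + 10363)/(20342 + I(57, 49)) = -(42684 + 10363)/(20342 + 49²) = -53047/(20342 + 2401) = -53047/22743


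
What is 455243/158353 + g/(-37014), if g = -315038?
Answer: 33368788408/2930638971 ≈ 11.386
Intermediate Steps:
455243/158353 + g/(-37014) = 455243/158353 - 315038/(-37014) = 455243*(1/158353) - 315038*(-1/37014) = 455243/158353 + 157519/18507 = 33368788408/2930638971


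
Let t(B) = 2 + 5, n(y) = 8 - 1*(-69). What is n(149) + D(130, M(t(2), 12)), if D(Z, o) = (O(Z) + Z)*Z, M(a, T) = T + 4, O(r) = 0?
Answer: 16977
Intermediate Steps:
n(y) = 77 (n(y) = 8 + 69 = 77)
t(B) = 7
M(a, T) = 4 + T
D(Z, o) = Z² (D(Z, o) = (0 + Z)*Z = Z*Z = Z²)
n(149) + D(130, M(t(2), 12)) = 77 + 130² = 77 + 16900 = 16977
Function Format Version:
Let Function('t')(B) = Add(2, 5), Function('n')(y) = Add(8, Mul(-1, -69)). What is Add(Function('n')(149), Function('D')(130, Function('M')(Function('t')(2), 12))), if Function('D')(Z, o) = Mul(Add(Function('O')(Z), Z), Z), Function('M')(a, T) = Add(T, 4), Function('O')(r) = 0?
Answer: 16977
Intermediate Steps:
Function('n')(y) = 77 (Function('n')(y) = Add(8, 69) = 77)
Function('t')(B) = 7
Function('M')(a, T) = Add(4, T)
Function('D')(Z, o) = Pow(Z, 2) (Function('D')(Z, o) = Mul(Add(0, Z), Z) = Mul(Z, Z) = Pow(Z, 2))
Add(Function('n')(149), Function('D')(130, Function('M')(Function('t')(2), 12))) = Add(77, Pow(130, 2)) = Add(77, 16900) = 16977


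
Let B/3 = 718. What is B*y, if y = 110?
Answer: 236940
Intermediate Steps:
B = 2154 (B = 3*718 = 2154)
B*y = 2154*110 = 236940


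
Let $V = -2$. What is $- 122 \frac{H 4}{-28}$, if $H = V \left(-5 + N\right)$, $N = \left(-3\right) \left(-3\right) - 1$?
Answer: $- \frac{732}{7} \approx -104.57$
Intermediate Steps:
$N = 8$ ($N = 9 - 1 = 8$)
$H = -6$ ($H = - 2 \left(-5 + 8\right) = \left(-2\right) 3 = -6$)
$- 122 \frac{H 4}{-28} = - 122 \frac{\left(-6\right) 4}{-28} = - 122 \left(\left(-24\right) \left(- \frac{1}{28}\right)\right) = \left(-122\right) \frac{6}{7} = - \frac{732}{7}$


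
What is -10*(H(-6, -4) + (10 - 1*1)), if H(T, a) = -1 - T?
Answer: -140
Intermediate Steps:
-10*(H(-6, -4) + (10 - 1*1)) = -10*((-1 - 1*(-6)) + (10 - 1*1)) = -10*((-1 + 6) + (10 - 1)) = -10*(5 + 9) = -10*14 = -140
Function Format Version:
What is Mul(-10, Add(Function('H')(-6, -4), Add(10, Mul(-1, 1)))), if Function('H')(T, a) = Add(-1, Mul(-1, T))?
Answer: -140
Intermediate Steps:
Mul(-10, Add(Function('H')(-6, -4), Add(10, Mul(-1, 1)))) = Mul(-10, Add(Add(-1, Mul(-1, -6)), Add(10, Mul(-1, 1)))) = Mul(-10, Add(Add(-1, 6), Add(10, -1))) = Mul(-10, Add(5, 9)) = Mul(-10, 14) = -140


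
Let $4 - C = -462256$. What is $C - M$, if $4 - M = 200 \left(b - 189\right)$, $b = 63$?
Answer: $437056$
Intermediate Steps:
$C = 462260$ ($C = 4 - -462256 = 4 + 462256 = 462260$)
$M = 25204$ ($M = 4 - 200 \left(63 - 189\right) = 4 - 200 \left(-126\right) = 4 - -25200 = 4 + 25200 = 25204$)
$C - M = 462260 - 25204 = 437056$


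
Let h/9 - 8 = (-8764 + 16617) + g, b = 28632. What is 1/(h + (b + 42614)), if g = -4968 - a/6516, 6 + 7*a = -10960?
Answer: 2534/246520605 ≈ 1.0279e-5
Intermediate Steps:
a = -10966/7 (a = -6/7 + (⅐)*(-10960) = -6/7 - 10960/7 = -10966/7 ≈ -1566.6)
g = -113294725/22806 (g = -4968 - (-10966)/(7*6516) = -4968 - 1*(-5483/22806) = -4968 + 5483/22806 = -113294725/22806 ≈ -4967.8)
h = 65983241/2534 (h = 72 + 9*((-8764 + 16617) - 113294725/22806) = 72 + 9*(7853 - 113294725/22806) = 72 + 9*(65800793/22806) = 72 + 65800793/2534 = 65983241/2534 ≈ 26039.)
1/(h + (b + 42614)) = 1/(65983241/2534 + (28632 + 42614)) = 1/(65983241/2534 + 71246) = 1/(246520605/2534) = 2534/246520605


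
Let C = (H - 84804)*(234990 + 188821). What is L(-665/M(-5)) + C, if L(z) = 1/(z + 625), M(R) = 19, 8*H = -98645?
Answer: -97153465231861/2360 ≈ -4.1167e+10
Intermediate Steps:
H = -98645/8 (H = (⅛)*(-98645) = -98645/8 ≈ -12331.)
C = -329333780447/8 (C = (-98645/8 - 84804)*(234990 + 188821) = -777077/8*423811 = -329333780447/8 ≈ -4.1167e+10)
L(z) = 1/(625 + z)
L(-665/M(-5)) + C = 1/(625 - 665/19) - 329333780447/8 = 1/(625 - 665*1/19) - 329333780447/8 = 1/(625 - 35) - 329333780447/8 = 1/590 - 329333780447/8 = -97153465231861/2360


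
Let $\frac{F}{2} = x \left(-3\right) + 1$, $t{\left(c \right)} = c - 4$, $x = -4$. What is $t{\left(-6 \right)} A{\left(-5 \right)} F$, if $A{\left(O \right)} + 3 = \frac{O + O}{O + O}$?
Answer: $520$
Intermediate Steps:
$A{\left(O \right)} = -2$ ($A{\left(O \right)} = -3 + \frac{O + O}{O + O} = -3 + \frac{2 O}{2 O} = -3 + 2 O \frac{1}{2 O} = -3 + 1 = -2$)
$t{\left(c \right)} = -4 + c$ ($t{\left(c \right)} = c - 4 = -4 + c$)
$F = 26$ ($F = 2 \left(\left(-4\right) \left(-3\right) + 1\right) = 2 \left(12 + 1\right) = 2 \cdot 13 = 26$)
$t{\left(-6 \right)} A{\left(-5 \right)} F = \left(-4 - 6\right) \left(-2\right) 26 = \left(-10\right) \left(-2\right) 26 = 20 \cdot 26 = 520$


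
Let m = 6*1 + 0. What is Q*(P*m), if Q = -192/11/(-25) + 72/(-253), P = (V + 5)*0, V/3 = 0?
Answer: 0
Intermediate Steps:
V = 0 (V = 3*0 = 0)
P = 0 (P = (0 + 5)*0 = 5*0 = 0)
Q = 2616/6325 (Q = -192*1/11*(-1/25) + 72*(-1/253) = -192/11*(-1/25) - 72/253 = 192/275 - 72/253 = 2616/6325 ≈ 0.41360)
m = 6 (m = 6 + 0 = 6)
Q*(P*m) = 2616*(0*6)/6325 = (2616/6325)*0 = 0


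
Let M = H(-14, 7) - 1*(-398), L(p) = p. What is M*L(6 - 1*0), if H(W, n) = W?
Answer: 2304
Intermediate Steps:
M = 384 (M = -14 - 1*(-398) = -14 + 398 = 384)
M*L(6 - 1*0) = 384*(6 - 1*0) = 384*(6 + 0) = 384*6 = 2304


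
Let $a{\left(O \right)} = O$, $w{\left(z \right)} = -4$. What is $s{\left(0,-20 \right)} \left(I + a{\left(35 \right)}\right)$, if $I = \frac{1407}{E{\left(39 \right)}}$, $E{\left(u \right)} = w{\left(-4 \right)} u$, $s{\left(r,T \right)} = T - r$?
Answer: $- \frac{6755}{13} \approx -519.62$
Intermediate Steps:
$E{\left(u \right)} = - 4 u$
$I = - \frac{469}{52}$ ($I = \frac{1407}{\left(-4\right) 39} = \frac{1407}{-156} = 1407 \left(- \frac{1}{156}\right) = - \frac{469}{52} \approx -9.0192$)
$s{\left(0,-20 \right)} \left(I + a{\left(35 \right)}\right) = \left(-20 - 0\right) \left(- \frac{469}{52} + 35\right) = \left(-20 + 0\right) \frac{1351}{52} = \left(-20\right) \frac{1351}{52} = - \frac{6755}{13}$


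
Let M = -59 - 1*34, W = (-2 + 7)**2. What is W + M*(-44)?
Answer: 4117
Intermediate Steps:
W = 25 (W = 5**2 = 25)
M = -93 (M = -59 - 34 = -93)
W + M*(-44) = 25 - 93*(-44) = 25 + 4092 = 4117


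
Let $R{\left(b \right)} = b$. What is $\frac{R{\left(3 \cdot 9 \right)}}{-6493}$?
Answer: $- \frac{27}{6493} \approx -0.0041583$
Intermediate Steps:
$\frac{R{\left(3 \cdot 9 \right)}}{-6493} = \frac{3 \cdot 9}{-6493} = 27 \left(- \frac{1}{6493}\right) = - \frac{27}{6493}$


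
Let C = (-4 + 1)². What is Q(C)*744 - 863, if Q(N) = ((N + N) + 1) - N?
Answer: 6577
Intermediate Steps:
C = 9 (C = (-3)² = 9)
Q(N) = 1 + N (Q(N) = (2*N + 1) - N = (1 + 2*N) - N = 1 + N)
Q(C)*744 - 863 = (1 + 9)*744 - 863 = 10*744 - 863 = 7440 - 863 = 6577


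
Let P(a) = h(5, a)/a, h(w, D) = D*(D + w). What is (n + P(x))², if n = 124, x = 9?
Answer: 19044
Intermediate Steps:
P(a) = 5 + a (P(a) = (a*(a + 5))/a = (a*(5 + a))/a = 5 + a)
(n + P(x))² = (124 + (5 + 9))² = (124 + 14)² = 138² = 19044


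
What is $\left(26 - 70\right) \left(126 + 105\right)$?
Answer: $-10164$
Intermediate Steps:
$\left(26 - 70\right) \left(126 + 105\right) = \left(-44\right) 231 = -10164$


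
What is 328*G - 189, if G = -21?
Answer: -7077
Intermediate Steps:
328*G - 189 = 328*(-21) - 189 = -6888 - 189 = -7077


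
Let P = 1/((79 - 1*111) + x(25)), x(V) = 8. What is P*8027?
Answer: -8027/24 ≈ -334.46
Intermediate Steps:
P = -1/24 (P = 1/((79 - 1*111) + 8) = 1/((79 - 111) + 8) = 1/(-32 + 8) = 1/(-24) = -1/24 ≈ -0.041667)
P*8027 = -1/24*8027 = -8027/24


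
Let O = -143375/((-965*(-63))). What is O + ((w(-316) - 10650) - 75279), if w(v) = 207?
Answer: -1042322473/12159 ≈ -85724.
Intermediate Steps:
O = -28675/12159 (O = -143375/60795 = -143375*1/60795 = -28675/12159 ≈ -2.3583)
O + ((w(-316) - 10650) - 75279) = -28675/12159 + ((207 - 10650) - 75279) = -28675/12159 + (-10443 - 75279) = -28675/12159 - 85722 = -1042322473/12159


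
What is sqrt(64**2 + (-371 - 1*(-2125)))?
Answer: 15*sqrt(26) ≈ 76.485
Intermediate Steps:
sqrt(64**2 + (-371 - 1*(-2125))) = sqrt(4096 + (-371 + 2125)) = sqrt(4096 + 1754) = sqrt(5850) = 15*sqrt(26)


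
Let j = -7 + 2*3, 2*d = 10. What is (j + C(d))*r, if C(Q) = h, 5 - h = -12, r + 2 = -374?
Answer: -6016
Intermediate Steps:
r = -376 (r = -2 - 374 = -376)
h = 17 (h = 5 - 1*(-12) = 5 + 12 = 17)
d = 5 (d = (½)*10 = 5)
C(Q) = 17
j = -1 (j = -7 + 6 = -1)
(j + C(d))*r = (-1 + 17)*(-376) = 16*(-376) = -6016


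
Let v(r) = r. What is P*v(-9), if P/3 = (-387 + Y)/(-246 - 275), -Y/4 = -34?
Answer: -6777/521 ≈ -13.008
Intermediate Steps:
Y = 136 (Y = -4*(-34) = 136)
P = 753/521 (P = 3*((-387 + 136)/(-246 - 275)) = 3*(-251/(-521)) = 3*(-251*(-1/521)) = 3*(251/521) = 753/521 ≈ 1.4453)
P*v(-9) = (753/521)*(-9) = -6777/521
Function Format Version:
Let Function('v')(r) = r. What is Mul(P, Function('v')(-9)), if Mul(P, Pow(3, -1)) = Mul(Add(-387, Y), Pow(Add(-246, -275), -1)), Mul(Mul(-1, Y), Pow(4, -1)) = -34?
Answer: Rational(-6777, 521) ≈ -13.008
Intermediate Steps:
Y = 136 (Y = Mul(-4, -34) = 136)
P = Rational(753, 521) (P = Mul(3, Mul(Add(-387, 136), Pow(Add(-246, -275), -1))) = Mul(3, Mul(-251, Pow(-521, -1))) = Mul(3, Mul(-251, Rational(-1, 521))) = Mul(3, Rational(251, 521)) = Rational(753, 521) ≈ 1.4453)
Mul(P, Function('v')(-9)) = Mul(Rational(753, 521), -9) = Rational(-6777, 521)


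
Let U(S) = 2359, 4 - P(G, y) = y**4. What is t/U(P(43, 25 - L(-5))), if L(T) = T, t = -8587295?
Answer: -8587295/2359 ≈ -3640.2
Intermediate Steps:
P(G, y) = 4 - y**4
t/U(P(43, 25 - L(-5))) = -8587295/2359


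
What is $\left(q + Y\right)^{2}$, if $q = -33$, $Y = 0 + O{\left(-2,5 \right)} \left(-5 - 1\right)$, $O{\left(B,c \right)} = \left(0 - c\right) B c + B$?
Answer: $103041$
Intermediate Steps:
$O{\left(B,c \right)} = B - B c^{2}$ ($O{\left(B,c \right)} = - c B c + B = - B c c + B = - B c^{2} + B = B - B c^{2}$)
$Y = -288$ ($Y = 0 + - 2 \left(1 - 5^{2}\right) \left(-5 - 1\right) = 0 + - 2 \left(1 - 25\right) \left(-5 - 1\right) = 0 + - 2 \left(1 - 25\right) \left(-6\right) = 0 + \left(-2\right) \left(-24\right) \left(-6\right) = 0 + 48 \left(-6\right) = 0 - 288 = -288$)
$\left(q + Y\right)^{2} = \left(-33 - 288\right)^{2} = \left(-321\right)^{2} = 103041$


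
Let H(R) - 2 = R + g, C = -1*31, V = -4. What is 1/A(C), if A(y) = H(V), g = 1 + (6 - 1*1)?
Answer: ¼ ≈ 0.25000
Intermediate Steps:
g = 6 (g = 1 + (6 - 1) = 1 + 5 = 6)
C = -31
H(R) = 8 + R (H(R) = 2 + (R + 6) = 2 + (6 + R) = 8 + R)
A(y) = 4 (A(y) = 8 - 4 = 4)
1/A(C) = 1/4 = ¼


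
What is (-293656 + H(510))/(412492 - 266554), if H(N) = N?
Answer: -146573/72969 ≈ -2.0087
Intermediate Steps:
(-293656 + H(510))/(412492 - 266554) = (-293656 + 510)/(412492 - 266554) = -293146/145938 = -293146*1/145938 = -146573/72969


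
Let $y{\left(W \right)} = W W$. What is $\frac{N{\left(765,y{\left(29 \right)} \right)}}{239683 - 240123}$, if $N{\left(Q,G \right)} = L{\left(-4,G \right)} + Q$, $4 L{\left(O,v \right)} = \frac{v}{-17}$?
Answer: $- \frac{51179}{29920} \approx -1.7105$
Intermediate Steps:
$y{\left(W \right)} = W^{2}$
$L{\left(O,v \right)} = - \frac{v}{68}$ ($L{\left(O,v \right)} = \frac{v \frac{1}{-17}}{4} = \frac{v \left(- \frac{1}{17}\right)}{4} = \frac{\left(- \frac{1}{17}\right) v}{4} = - \frac{v}{68}$)
$N{\left(Q,G \right)} = Q - \frac{G}{68}$ ($N{\left(Q,G \right)} = - \frac{G}{68} + Q = Q - \frac{G}{68}$)
$\frac{N{\left(765,y{\left(29 \right)} \right)}}{239683 - 240123} = \frac{765 - \frac{29^{2}}{68}}{239683 - 240123} = \frac{765 - \frac{841}{68}}{239683 - 240123} = \frac{765 - \frac{841}{68}}{-440} = \frac{51179}{68} \left(- \frac{1}{440}\right) = - \frac{51179}{29920}$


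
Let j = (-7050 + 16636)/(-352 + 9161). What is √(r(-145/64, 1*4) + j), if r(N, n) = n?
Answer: √394836998/8809 ≈ 2.2557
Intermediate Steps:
j = 9586/8809 ≈ 1.0882
√(r(-145/64, 1*4) + j) = √(1*4 + 9586/8809) = √(4 + 9586/8809) = √(44822/8809) = √394836998/8809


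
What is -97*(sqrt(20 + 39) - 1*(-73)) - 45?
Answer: -7126 - 97*sqrt(59) ≈ -7871.1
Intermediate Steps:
-97*(sqrt(20 + 39) - 1*(-73)) - 45 = -97*(sqrt(59) + 73) - 45 = -97*(73 + sqrt(59)) - 45 = (-7081 - 97*sqrt(59)) - 45 = -7126 - 97*sqrt(59)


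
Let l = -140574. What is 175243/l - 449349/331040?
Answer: -60589614523/23267808480 ≈ -2.6040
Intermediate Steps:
175243/l - 449349/331040 = 175243/(-140574) - 449349/331040 = 175243*(-1/140574) - 449349*1/331040 = -175243/140574 - 449349/331040 = -60589614523/23267808480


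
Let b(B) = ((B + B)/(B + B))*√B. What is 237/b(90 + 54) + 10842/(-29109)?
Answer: 752081/38812 ≈ 19.378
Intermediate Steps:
b(B) = √B (b(B) = ((2*B)/((2*B)))*√B = ((2*B)*(1/(2*B)))*√B = 1*√B = √B)
237/b(90 + 54) + 10842/(-29109) = 237/(√(90 + 54)) + 10842/(-29109) = 237/(√144) + 10842*(-1/29109) = 237/12 - 3614/9703 = 237*(1/12) - 3614/9703 = 79/4 - 3614/9703 = 752081/38812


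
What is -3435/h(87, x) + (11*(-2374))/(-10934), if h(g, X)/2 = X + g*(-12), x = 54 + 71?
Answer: 3888901/913486 ≈ 4.2572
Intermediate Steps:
x = 125
h(g, X) = -24*g + 2*X (h(g, X) = 2*(X + g*(-12)) = 2*(X - 12*g) = -24*g + 2*X)
-3435/h(87, x) + (11*(-2374))/(-10934) = -3435/(-24*87 + 2*125) + (11*(-2374))/(-10934) = -3435/(-2088 + 250) - 26114*(-1/10934) = -3435/(-1838) + 1187/497 = -3435*(-1/1838) + 1187/497 = 3435/1838 + 1187/497 = 3888901/913486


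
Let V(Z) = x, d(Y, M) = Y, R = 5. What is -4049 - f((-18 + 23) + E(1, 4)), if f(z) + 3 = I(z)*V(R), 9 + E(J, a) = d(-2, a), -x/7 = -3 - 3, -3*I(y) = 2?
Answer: -4018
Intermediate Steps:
I(y) = -2/3 (I(y) = -1/3*2 = -2/3)
x = 42 (x = -7*(-3 - 3) = -7*(-6) = 42)
V(Z) = 42
E(J, a) = -11 (E(J, a) = -9 - 2 = -11)
f(z) = -31 (f(z) = -3 - 2/3*42 = -3 - 28 = -31)
-4049 - f((-18 + 23) + E(1, 4)) = -4049 - 1*(-31) = -4049 + 31 = -4018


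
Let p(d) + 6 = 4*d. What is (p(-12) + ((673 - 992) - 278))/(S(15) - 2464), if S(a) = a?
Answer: 21/79 ≈ 0.26582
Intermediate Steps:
p(d) = -6 + 4*d
(p(-12) + ((673 - 992) - 278))/(S(15) - 2464) = ((-6 + 4*(-12)) + ((673 - 992) - 278))/(15 - 2464) = ((-6 - 48) + (-319 - 278))/(-2449) = (-54 - 597)*(-1/2449) = -651*(-1/2449) = 21/79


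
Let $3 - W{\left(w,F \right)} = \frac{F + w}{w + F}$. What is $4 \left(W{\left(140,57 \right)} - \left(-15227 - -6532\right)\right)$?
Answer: $34788$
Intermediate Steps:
$W{\left(w,F \right)} = 2$ ($W{\left(w,F \right)} = 3 - \frac{F + w}{w + F} = 3 - \frac{F + w}{F + w} = 3 - 1 = 2$)
$4 \left(W{\left(140,57 \right)} - \left(-15227 - -6532\right)\right) = 4 \left(2 - \left(-15227 - -6532\right)\right) = 4 \left(2 - \left(-15227 + 6532\right)\right) = 4 \left(2 - -8695\right) = 4 \left(2 + 8695\right) = 4 \cdot 8697 = 34788$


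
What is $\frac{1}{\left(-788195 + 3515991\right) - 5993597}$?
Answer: $- \frac{1}{3265801} \approx -3.062 \cdot 10^{-7}$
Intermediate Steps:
$\frac{1}{\left(-788195 + 3515991\right) - 5993597} = \frac{1}{2727796 - 5993597} = \frac{1}{-3265801} = - \frac{1}{3265801}$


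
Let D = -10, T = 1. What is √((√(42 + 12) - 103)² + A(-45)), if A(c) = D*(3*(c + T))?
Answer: √(11983 - 618*√6) ≈ 102.32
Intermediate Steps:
A(c) = -30 - 30*c (A(c) = -30*(c + 1) = -30*(1 + c) = -10*(3 + 3*c) = -30 - 30*c)
√((√(42 + 12) - 103)² + A(-45)) = √((√(42 + 12) - 103)² + (-30 - 30*(-45))) = √((√54 - 103)² + (-30 + 1350)) = √((3*√6 - 103)² + 1320) = √((-103 + 3*√6)² + 1320) = √(1320 + (-103 + 3*√6)²)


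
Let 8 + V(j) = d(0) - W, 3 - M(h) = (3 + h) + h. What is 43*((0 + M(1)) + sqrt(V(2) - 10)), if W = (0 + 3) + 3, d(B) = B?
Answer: -86 + 86*I*sqrt(6) ≈ -86.0 + 210.66*I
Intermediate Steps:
M(h) = -2*h (M(h) = 3 - ((3 + h) + h) = 3 - (3 + 2*h) = 3 + (-3 - 2*h) = -2*h)
W = 6 (W = 3 + 3 = 6)
V(j) = -14 (V(j) = -8 + (0 - 1*6) = -8 + (0 - 6) = -8 - 6 = -14)
43*((0 + M(1)) + sqrt(V(2) - 10)) = 43*((0 - 2*1) + sqrt(-14 - 10)) = 43*((0 - 2) + sqrt(-24)) = 43*(-2 + 2*I*sqrt(6)) = -86 + 86*I*sqrt(6)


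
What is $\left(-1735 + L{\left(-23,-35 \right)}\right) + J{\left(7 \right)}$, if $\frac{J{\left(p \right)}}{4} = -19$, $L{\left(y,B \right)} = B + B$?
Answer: $-1881$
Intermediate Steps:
$L{\left(y,B \right)} = 2 B$
$J{\left(p \right)} = -76$ ($J{\left(p \right)} = 4 \left(-19\right) = -76$)
$\left(-1735 + L{\left(-23,-35 \right)}\right) + J{\left(7 \right)} = \left(-1735 + 2 \left(-35\right)\right) - 76 = \left(-1735 - 70\right) - 76 = -1805 - 76 = -1881$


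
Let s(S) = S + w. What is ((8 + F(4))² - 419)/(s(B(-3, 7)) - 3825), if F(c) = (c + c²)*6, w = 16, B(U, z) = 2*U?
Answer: -3193/763 ≈ -4.1848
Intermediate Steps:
F(c) = 6*c + 6*c²
s(S) = 16 + S (s(S) = S + 16 = 16 + S)
((8 + F(4))² - 419)/(s(B(-3, 7)) - 3825) = ((8 + 6*4*(1 + 4))² - 419)/((16 + 2*(-3)) - 3825) = ((8 + 6*4*5)² - 419)/((16 - 6) - 3825) = ((8 + 120)² - 419)/(10 - 3825) = (128² - 419)/(-3815) = (16384 - 419)*(-1/3815) = 15965*(-1/3815) = -3193/763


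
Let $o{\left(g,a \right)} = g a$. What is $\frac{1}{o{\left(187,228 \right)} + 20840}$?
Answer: $\frac{1}{63476} \approx 1.5754 \cdot 10^{-5}$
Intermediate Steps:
$o{\left(g,a \right)} = a g$
$\frac{1}{o{\left(187,228 \right)} + 20840} = \frac{1}{228 \cdot 187 + 20840} = \frac{1}{42636 + 20840} = \frac{1}{63476}$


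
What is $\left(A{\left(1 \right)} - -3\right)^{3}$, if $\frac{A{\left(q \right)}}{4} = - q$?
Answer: $-1$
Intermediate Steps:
$A{\left(q \right)} = - 4 q$ ($A{\left(q \right)} = 4 \left(- q\right) = - 4 q$)
$\left(A{\left(1 \right)} - -3\right)^{3} = \left(\left(-4\right) 1 - -3\right)^{3} = \left(-4 + 3\right)^{3} = \left(-1\right)^{3} = -1$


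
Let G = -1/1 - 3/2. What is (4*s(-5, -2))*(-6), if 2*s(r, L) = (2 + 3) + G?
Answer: -30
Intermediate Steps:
G = -5/2 (G = -1*1 - 3*½ = -1 - 3/2 = -5/2 ≈ -2.5000)
s(r, L) = 5/4 (s(r, L) = ((2 + 3) - 5/2)/2 = (5 - 5/2)/2 = (½)*(5/2) = 5/4)
(4*s(-5, -2))*(-6) = (4*(5/4))*(-6) = 5*(-6) = -30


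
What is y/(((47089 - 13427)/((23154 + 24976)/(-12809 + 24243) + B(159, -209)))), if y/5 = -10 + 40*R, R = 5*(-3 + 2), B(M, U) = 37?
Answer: -123686850/96222827 ≈ -1.2854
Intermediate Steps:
R = -5 (R = 5*(-1) = -5)
y = -1050 (y = 5*(-10 + 40*(-5)) = 5*(-10 - 200) = 5*(-210) = -1050)
y/(((47089 - 13427)/((23154 + 24976)/(-12809 + 24243) + B(159, -209)))) = -1050*((23154 + 24976)/(-12809 + 24243) + 37)/(47089 - 13427) = -1050/(33662/(48130/11434 + 37)) = -1050/(33662/(48130*(1/11434) + 37)) = -1050/(33662/(24065/5717 + 37)) = -1050/(33662/(235594/5717)) = -1050/(33662*(5717/235594)) = -1050/96222827/117797 = -1050*117797/96222827 = -123686850/96222827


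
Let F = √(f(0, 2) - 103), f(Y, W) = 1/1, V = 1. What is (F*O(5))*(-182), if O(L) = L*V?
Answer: -910*I*√102 ≈ -9190.5*I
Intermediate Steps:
O(L) = L (O(L) = L*1 = L)
f(Y, W) = 1
F = I*√102 (F = √(1 - 103) = √(-102) = I*√102 ≈ 10.1*I)
(F*O(5))*(-182) = ((I*√102)*5)*(-182) = (5*I*√102)*(-182) = -910*I*√102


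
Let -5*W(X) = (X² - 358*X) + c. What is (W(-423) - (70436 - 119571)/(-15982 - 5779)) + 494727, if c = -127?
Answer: 46642259964/108805 ≈ 4.2868e+5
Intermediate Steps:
W(X) = 127/5 - X²/5 + 358*X/5 (W(X) = -((X² - 358*X) - 127)/5 = -(-127 + X² - 358*X)/5 = 127/5 - X²/5 + 358*X/5)
(W(-423) - (70436 - 119571)/(-15982 - 5779)) + 494727 = ((127/5 - ⅕*(-423)² + (358/5)*(-423)) - (70436 - 119571)/(-15982 - 5779)) + 494727 = ((127/5 - ⅕*178929 - 151434/5) - (-49135)/(-21761)) + 494727 = ((127/5 - 178929/5 - 151434/5) - (-49135)*(-1)/21761) + 494727 = (-330236/5 - 1*49135/21761) + 494727 = (-330236/5 - 49135/21761) + 494727 = -7186511271/108805 + 494727 = 46642259964/108805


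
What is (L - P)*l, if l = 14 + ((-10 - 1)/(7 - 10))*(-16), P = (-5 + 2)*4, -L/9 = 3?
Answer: 670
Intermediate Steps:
L = -27 (L = -9*3 = -27)
P = -12 (P = -3*4 = -12)
l = -134/3 (l = 14 - 11/(-3)*(-16) = 14 - 11*(-1/3)*(-16) = 14 + (11/3)*(-16) = 14 - 176/3 = -134/3 ≈ -44.667)
(L - P)*l = (-27 - 1*(-12))*(-134/3) = (-27 + 12)*(-134/3) = -15*(-134/3) = 670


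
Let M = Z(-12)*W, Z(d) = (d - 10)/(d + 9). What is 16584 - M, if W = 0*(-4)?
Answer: 16584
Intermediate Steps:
Z(d) = (-10 + d)/(9 + d)
W = 0
M = 0 (M = ((-10 - 12)/(9 - 12))*0 = (-22/(-3))*0 = -⅓*(-22)*0 = (22/3)*0 = 0)
16584 - M = 16584 - 1*0 = 16584 + 0 = 16584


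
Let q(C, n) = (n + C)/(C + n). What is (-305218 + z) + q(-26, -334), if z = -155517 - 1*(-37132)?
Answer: -423602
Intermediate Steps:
q(C, n) = 1 (q(C, n) = (C + n)/(C + n) = 1)
z = -118385 (z = -155517 + 37132 = -118385)
(-305218 + z) + q(-26, -334) = (-305218 - 118385) + 1 = -423603 + 1 = -423602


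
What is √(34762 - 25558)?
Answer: 2*√2301 ≈ 95.938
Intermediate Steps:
√(34762 - 25558) = √9204 = 2*√2301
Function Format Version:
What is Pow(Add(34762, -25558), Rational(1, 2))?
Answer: Mul(2, Pow(2301, Rational(1, 2))) ≈ 95.938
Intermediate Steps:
Pow(Add(34762, -25558), Rational(1, 2)) = Pow(9204, Rational(1, 2)) = Mul(2, Pow(2301, Rational(1, 2)))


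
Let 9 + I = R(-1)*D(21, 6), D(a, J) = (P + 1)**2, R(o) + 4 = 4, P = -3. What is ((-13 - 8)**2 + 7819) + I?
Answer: 8251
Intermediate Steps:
R(o) = 0 (R(o) = -4 + 4 = 0)
D(a, J) = 4 (D(a, J) = (-3 + 1)**2 = (-2)**2 = 4)
I = -9 (I = -9 + 0*4 = -9 + 0 = -9)
((-13 - 8)**2 + 7819) + I = ((-13 - 8)**2 + 7819) - 9 = ((-21)**2 + 7819) - 9 = (441 + 7819) - 9 = 8260 - 9 = 8251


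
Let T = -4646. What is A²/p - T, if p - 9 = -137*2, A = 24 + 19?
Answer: 1229341/265 ≈ 4639.0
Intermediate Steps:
A = 43
p = -265 (p = 9 - 137*2 = 9 - 274 = -265)
A²/p - T = 43²/(-265) - 1*(-4646) = 1849*(-1/265) + 4646 = -1849/265 + 4646 = 1229341/265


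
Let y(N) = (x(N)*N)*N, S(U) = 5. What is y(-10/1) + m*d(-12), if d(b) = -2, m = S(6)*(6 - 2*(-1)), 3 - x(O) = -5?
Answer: 720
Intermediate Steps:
x(O) = 8 (x(O) = 3 - 1*(-5) = 3 + 5 = 8)
m = 40 (m = 5*(6 - 2*(-1)) = 5*(6 + 2) = 5*8 = 40)
y(N) = 8*N**2 (y(N) = (8*N)*N = 8*N**2)
y(-10/1) + m*d(-12) = 8*(-10/1)**2 + 40*(-2) = 8*(-10*1)**2 - 80 = 8*(-10)**2 - 80 = 8*100 - 80 = 800 - 80 = 720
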